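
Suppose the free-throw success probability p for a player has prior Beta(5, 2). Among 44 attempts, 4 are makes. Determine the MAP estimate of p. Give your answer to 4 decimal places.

p̂_MAP = 0.1633

Prior: Beta(5, 2).
Data: 4 successes in 44 trials. The binomial likelihood contributes p^4(1−p)^40, so the posterior is Beta(5+4, 2+40) = Beta(9, 42).
For Beta(a, b) with a, b > 1 the mode is (a−1)/(a+b−2) = 8/49 ≈ 0.1633.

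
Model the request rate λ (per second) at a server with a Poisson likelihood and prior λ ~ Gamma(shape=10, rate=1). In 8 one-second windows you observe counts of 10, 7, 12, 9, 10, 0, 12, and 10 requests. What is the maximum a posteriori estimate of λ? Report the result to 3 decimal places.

Σxᵢ = 10+7+12+9+10+0+12+10 = 70, with n = 8.
Posterior ∝ λ^9e^(−1λ) · λ^70e^(−8λ) = λ^79e^(−9λ), i.e. Gamma(shape=80, rate=9).
The mode of a Gamma(a, b) with a ≥ 1 (shape–rate) is (a−1)/b = 79/9 ≈ 8.778.

λ̂_MAP = 8.778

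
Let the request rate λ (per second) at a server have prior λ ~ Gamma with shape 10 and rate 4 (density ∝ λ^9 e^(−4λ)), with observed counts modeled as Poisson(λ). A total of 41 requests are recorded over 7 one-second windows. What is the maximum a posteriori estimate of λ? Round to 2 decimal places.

λ̂_MAP = 4.55

Σxᵢ = 41, n = 7.
Posterior ∝ λ^9e^(−4λ) · λ^41e^(−7λ) = λ^50e^(−11λ), i.e. Gamma(shape=51, rate=11).
The mode of a Gamma(a, b) with a ≥ 1 (shape–rate) is (a−1)/b = 50/11 ≈ 4.55.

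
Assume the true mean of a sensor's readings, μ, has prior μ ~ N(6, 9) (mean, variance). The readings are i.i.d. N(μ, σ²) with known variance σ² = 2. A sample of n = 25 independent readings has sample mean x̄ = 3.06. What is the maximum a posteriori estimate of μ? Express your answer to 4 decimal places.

n = 25, x̄ = 3.06.
For a Normal prior and Normal likelihood with known variance, the posterior is Normal; its mode equals its mean, the precision-weighted average.
Prior precision 1/σ₀² = 1/9; data precision n/σ² = 25/2 = 12.5.
μ̂ = ((1/9)·6 + 12.5·3.06) / (1/9 + 12.5) = (467/12)/(227/18) = 1401/454 ≈ 3.0859.

μ̂_MAP = 3.0859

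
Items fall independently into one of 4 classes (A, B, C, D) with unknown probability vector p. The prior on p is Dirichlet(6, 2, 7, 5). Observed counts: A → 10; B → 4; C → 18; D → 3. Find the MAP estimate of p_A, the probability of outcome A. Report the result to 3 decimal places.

The posterior is Dirichlet(αᵢ + nᵢ) = Dirichlet(16, 6, 25, 8).
For a Dirichlet(a₁,…,a_K) with all aᵢ > 1, the mode has j-th component (aⱼ − 1)/(Σaᵢ − K).
Here Σaᵢ = 55 and K = 4, so p_A = (16 − 1)/(55 − 4) = 15/51 ≈ 0.294.

MAP estimate of p_A = 0.294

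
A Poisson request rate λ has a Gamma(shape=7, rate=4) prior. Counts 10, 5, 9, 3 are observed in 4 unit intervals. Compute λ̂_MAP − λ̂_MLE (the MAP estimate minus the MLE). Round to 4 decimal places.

MAP − MLE = -2.6250

Σxᵢ = 27. Posterior is Gamma(34, 8); MAP = (34−1)/8 = 33/8 ≈ 4.12500.
MLE = x̄ = 27/4 ≈ 6.75000.
Difference = 33/8 − 27/4 = -21/8 ≈ -2.6250.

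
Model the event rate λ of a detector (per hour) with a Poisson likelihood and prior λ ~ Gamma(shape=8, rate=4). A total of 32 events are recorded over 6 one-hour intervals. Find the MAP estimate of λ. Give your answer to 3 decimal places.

λ̂_MAP = 3.900

Σxᵢ = 32, n = 6.
Posterior ∝ λ^7e^(−4λ) · λ^32e^(−6λ) = λ^39e^(−10λ), i.e. Gamma(shape=40, rate=10).
The mode of a Gamma(a, b) with a ≥ 1 (shape–rate) is (a−1)/b = 39/10 ≈ 3.900.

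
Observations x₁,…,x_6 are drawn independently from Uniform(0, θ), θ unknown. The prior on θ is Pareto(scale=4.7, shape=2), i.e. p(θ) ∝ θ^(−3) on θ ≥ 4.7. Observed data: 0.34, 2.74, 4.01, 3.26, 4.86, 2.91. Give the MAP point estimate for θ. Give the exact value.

θ̂_MAP = 4.86

The Uniform(0, θ) likelihood is θ^(−n) for θ ≥ max(xᵢ), zero otherwise. Here max(xᵢ) = 4.86.
Posterior ∝ θ^(−3) · θ^(−6) = θ^(−9) on θ ≥ max(4.7, 4.86) = 4.86.
This density is strictly decreasing in θ, so the posterior mode lies at the lower boundary of the support.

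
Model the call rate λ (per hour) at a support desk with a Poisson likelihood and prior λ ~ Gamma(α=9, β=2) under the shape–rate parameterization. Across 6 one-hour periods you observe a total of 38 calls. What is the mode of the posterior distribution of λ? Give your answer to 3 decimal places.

Σxᵢ = 38, n = 6.
Posterior ∝ λ^8e^(−2λ) · λ^38e^(−6λ) = λ^46e^(−8λ), i.e. Gamma(shape=47, rate=8).
The mode of a Gamma(a, b) with a ≥ 1 (shape–rate) is (a−1)/b = 46/8 ≈ 5.750.

λ̂_MAP = 5.750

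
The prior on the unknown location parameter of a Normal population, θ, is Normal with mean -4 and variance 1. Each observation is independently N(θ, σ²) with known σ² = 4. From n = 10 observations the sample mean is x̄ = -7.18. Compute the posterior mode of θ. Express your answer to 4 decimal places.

n = 10, x̄ = -7.18.
For a Normal prior and Normal likelihood with known variance, the posterior is Normal; its mode equals its mean, the precision-weighted average.
Prior precision 1/σ₀² = 1/1 = 1; data precision n/σ² = 10/4 = 2.5.
θ̂ = (1·(-4) + 2.5·(-7.18)) / (1 + 2.5) = (-21.95)/3.5 = -439/70 ≈ -6.2714.

θ̂_MAP = -6.2714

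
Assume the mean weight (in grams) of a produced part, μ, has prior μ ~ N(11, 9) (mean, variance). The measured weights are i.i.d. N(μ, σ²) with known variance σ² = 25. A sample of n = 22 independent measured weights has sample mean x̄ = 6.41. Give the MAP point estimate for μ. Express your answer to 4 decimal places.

n = 22, x̄ = 6.41.
For a Normal prior and Normal likelihood with known variance, the posterior is Normal; its mode equals its mean, the precision-weighted average.
Prior precision 1/σ₀² = 1/9; data precision n/σ² = 22/25 = 0.88.
μ̂ = ((1/9)·11 + 0.88·6.41) / (1/9 + 0.88) = (77209/11250)/(223/225) = 77209/11150 ≈ 6.9246.

μ̂_MAP = 6.9246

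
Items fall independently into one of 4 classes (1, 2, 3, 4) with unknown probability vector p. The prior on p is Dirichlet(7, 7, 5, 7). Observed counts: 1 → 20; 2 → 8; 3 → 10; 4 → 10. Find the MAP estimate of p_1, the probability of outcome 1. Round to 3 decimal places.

MAP estimate: 0.371

The posterior is Dirichlet(αᵢ + nᵢ) = Dirichlet(27, 15, 15, 17).
For a Dirichlet(a₁,…,a_K) with all aᵢ > 1, the mode has j-th component (aⱼ − 1)/(Σaᵢ − K).
Here Σaᵢ = 74 and K = 4, so p_1 = (27 − 1)/(74 − 4) = 26/70 ≈ 0.371.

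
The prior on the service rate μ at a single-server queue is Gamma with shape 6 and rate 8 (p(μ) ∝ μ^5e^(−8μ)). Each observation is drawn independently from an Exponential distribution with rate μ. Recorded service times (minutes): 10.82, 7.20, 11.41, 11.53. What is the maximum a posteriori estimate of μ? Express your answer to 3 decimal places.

μ̂_MAP = 0.184

The Exponential(rate=μ) likelihood is ∝ μ^n e^(−μΣtᵢ). Here n = 4 and Σtᵢ = 10.82 + 7.20 + 11.41 + 11.53 = 40.96.
Posterior ∝ μ^5e^(−8μ) · μ^4e^(−40.96μ) = μ^9e^(−48.96μ), i.e. Gamma(10, 48.96).
Mode = (a−1)/b = 9/48.96 ≈ 0.184.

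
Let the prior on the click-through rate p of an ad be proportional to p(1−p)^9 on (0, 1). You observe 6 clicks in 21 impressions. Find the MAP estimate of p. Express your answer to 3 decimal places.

p̂_MAP = 0.226

The prior density ∝ p(1−p)^9 is the kernel of Beta(2, 10).
Data: 6 successes in 21 trials. The binomial likelihood contributes p^6(1−p)^15, so the posterior is Beta(2+6, 10+15) = Beta(8, 25).
For Beta(a, b) with a, b > 1 the mode is (a−1)/(a+b−2) = 7/31 ≈ 0.226.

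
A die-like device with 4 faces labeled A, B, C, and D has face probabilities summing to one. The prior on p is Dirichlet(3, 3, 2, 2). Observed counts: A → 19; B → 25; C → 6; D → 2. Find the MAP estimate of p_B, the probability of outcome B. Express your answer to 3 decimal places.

MAP estimate of p_B = 0.466

The posterior is Dirichlet(αᵢ + nᵢ) = Dirichlet(22, 28, 8, 4).
For a Dirichlet(a₁,…,a_K) with all aᵢ > 1, the mode has j-th component (aⱼ − 1)/(Σaᵢ − K).
Here Σaᵢ = 62 and K = 4, so p_B = (28 − 1)/(62 − 4) = 27/58 ≈ 0.466.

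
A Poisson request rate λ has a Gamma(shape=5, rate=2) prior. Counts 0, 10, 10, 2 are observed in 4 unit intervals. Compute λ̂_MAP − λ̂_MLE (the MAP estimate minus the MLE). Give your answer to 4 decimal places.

Σxᵢ = 22. Posterior is Gamma(27, 6); MAP = (27−1)/6 = 26/6 ≈ 4.33333.
MLE = x̄ = 22/4 ≈ 5.50000.
Difference = 26/6 − 22/4 = -7/6 ≈ -1.1667.

MAP − MLE = -1.1667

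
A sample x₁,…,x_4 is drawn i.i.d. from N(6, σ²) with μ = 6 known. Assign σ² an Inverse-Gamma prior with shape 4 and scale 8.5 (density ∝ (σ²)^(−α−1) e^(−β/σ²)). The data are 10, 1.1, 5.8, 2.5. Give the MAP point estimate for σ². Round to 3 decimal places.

Sum of squared deviations about the known mean: SS = (10−6)² + (1.1−6)² + (5.8−6)² + (2.5−6)² = 52.3.
The Normal likelihood contributes (σ²)^(−n/2) exp(−SS/(2σ²)), so the posterior is Inverse-Gamma(α + n/2, β + SS/2) = Inverse-Gamma(6, 34.65).
The mode of Inverse-Gamma(a, b) is b/(a+1) = 34.65/7 ≈ 4.950.

σ̂²_MAP = 4.950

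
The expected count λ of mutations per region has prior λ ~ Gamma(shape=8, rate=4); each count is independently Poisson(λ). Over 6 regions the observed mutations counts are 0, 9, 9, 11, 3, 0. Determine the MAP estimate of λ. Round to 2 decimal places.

λ̂_MAP = 3.90

Σxᵢ = 0+9+9+11+3+0 = 32, with n = 6.
Posterior ∝ λ^7e^(−4λ) · λ^32e^(−6λ) = λ^39e^(−10λ), i.e. Gamma(shape=40, rate=10).
The mode of a Gamma(a, b) with a ≥ 1 (shape–rate) is (a−1)/b = 39/10 ≈ 3.90.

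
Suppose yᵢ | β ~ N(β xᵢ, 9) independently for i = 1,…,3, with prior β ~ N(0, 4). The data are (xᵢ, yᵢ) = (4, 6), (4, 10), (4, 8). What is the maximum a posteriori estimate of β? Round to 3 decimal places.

β̂_MAP = 1.910

log p(β | y) = −Σ(yᵢ − βxᵢ)²/(2·9) − β²/(2·4) + const.
Setting the derivative to zero: Σxᵢ(yᵢ − βxᵢ)/9 − β/4 = 0, so β = Σxᵢyᵢ / (Σxᵢ² + σ²/τ²).
Σxᵢyᵢ = 4·6 + 4·10 + 4·8 = 96; Σxᵢ² = 48; σ²/τ² = 2.25.
β̂_MAP = 96 / (48 + 2.25) = 96/50.25 ≈ 1.910.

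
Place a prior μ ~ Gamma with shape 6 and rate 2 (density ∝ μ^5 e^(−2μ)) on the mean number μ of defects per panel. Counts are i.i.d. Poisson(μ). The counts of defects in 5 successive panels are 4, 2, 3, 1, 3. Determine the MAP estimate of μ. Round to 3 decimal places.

Σxᵢ = 4+2+3+1+3 = 13, with n = 5.
Posterior ∝ μ^5e^(−2μ) · μ^13e^(−5μ) = μ^18e^(−7μ), i.e. Gamma(shape=19, rate=7).
The mode of a Gamma(a, b) with a ≥ 1 (shape–rate) is (a−1)/b = 18/7 ≈ 2.571.

μ̂_MAP = 2.571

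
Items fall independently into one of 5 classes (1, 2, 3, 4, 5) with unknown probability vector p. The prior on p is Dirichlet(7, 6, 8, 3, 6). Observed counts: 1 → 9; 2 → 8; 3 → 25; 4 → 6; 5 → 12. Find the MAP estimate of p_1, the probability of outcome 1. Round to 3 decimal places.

MAP estimate: 0.176

The posterior is Dirichlet(αᵢ + nᵢ) = Dirichlet(16, 14, 33, 9, 18).
For a Dirichlet(a₁,…,a_K) with all aᵢ > 1, the mode has j-th component (aⱼ − 1)/(Σaᵢ − K).
Here Σaᵢ = 90 and K = 5, so p_1 = (16 − 1)/(90 − 5) = 15/85 ≈ 0.176.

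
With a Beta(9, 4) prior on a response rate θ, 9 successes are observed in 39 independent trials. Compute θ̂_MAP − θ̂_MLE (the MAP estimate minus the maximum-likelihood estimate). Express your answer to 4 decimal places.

Posterior is Beta(18, 34); MAP = (18−1)/(52−2) = 17/50 ≈ 0.34000.
MLE ignores the prior: θ̂_MLE = k/n = 9/39 ≈ 0.23077.
Difference = 17/50 − 9/39 = 71/650 ≈ 0.1092.

MAP − MLE = 0.1092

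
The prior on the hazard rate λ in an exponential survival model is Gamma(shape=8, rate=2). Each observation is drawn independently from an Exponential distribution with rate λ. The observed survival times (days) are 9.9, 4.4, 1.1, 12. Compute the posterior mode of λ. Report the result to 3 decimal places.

The Exponential(rate=λ) likelihood is ∝ λ^n e^(−λΣtᵢ). Here n = 4 and Σtᵢ = 9.9 + 4.4 + 1.1 + 12 = 27.4.
Posterior ∝ λ^7e^(−2λ) · λ^4e^(−27.4λ) = λ^11e^(−29.4λ), i.e. Gamma(12, 29.4).
Mode = (a−1)/b = 11/29.4 ≈ 0.374.

λ̂_MAP = 0.374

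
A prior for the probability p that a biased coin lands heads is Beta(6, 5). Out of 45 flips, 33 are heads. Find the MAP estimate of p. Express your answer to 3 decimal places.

p̂_MAP = 0.704

Prior: Beta(6, 5).
Data: 33 successes in 45 trials. The binomial likelihood contributes p^33(1−p)^12, so the posterior is Beta(6+33, 5+12) = Beta(39, 17).
For Beta(a, b) with a, b > 1 the mode is (a−1)/(a+b−2) = 38/54 ≈ 0.704.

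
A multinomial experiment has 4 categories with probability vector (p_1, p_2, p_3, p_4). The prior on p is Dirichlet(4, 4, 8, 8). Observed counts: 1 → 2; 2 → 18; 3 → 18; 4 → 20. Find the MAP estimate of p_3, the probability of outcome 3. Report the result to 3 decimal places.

The posterior is Dirichlet(αᵢ + nᵢ) = Dirichlet(6, 22, 26, 28).
For a Dirichlet(a₁,…,a_K) with all aᵢ > 1, the mode has j-th component (aⱼ − 1)/(Σaᵢ − K).
Here Σaᵢ = 82 and K = 4, so p_3 = (26 − 1)/(82 − 4) = 25/78 ≈ 0.321.

MAP estimate: 0.321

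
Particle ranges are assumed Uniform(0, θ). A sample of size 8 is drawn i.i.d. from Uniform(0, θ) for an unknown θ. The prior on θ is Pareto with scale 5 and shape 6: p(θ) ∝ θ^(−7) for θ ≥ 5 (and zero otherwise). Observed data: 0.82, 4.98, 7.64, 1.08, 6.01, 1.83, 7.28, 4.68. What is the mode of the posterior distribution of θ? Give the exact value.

The Uniform(0, θ) likelihood is θ^(−n) for θ ≥ max(xᵢ), zero otherwise. Here max(xᵢ) = 7.64.
Posterior ∝ θ^(−7) · θ^(−8) = θ^(−15) on θ ≥ max(5, 7.64) = 7.64.
This density is strictly decreasing in θ, so the posterior mode lies at the lower boundary of the support.

θ̂_MAP = 7.64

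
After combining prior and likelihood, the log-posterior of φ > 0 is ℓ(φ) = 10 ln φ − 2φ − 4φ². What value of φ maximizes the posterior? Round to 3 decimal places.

φ̂_MAP = 1.000

ℓ'(φ) = 10/φ − 2 − 8φ. Setting this to zero and multiplying by φ: 8φ² + 2φ − 10 = 0.
φ = (−2 + √(2² + 4·8·10)) / (2·8) = (−2 + √324) / 16 = (−2 + 18)/16 = 1.
ℓ''(φ) = −10/φ² − 8 < 0, confirming a maximum.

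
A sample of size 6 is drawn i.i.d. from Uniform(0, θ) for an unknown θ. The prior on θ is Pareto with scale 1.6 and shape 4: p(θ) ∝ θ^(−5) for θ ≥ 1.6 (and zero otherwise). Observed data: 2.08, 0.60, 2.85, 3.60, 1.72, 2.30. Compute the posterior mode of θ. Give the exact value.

θ̂_MAP = 3.60

The Uniform(0, θ) likelihood is θ^(−n) for θ ≥ max(xᵢ), zero otherwise. Here max(xᵢ) = 3.60.
Posterior ∝ θ^(−5) · θ^(−6) = θ^(−11) on θ ≥ max(1.6, 3.60) = 3.60.
This density is strictly decreasing in θ, so the posterior mode lies at the lower boundary of the support.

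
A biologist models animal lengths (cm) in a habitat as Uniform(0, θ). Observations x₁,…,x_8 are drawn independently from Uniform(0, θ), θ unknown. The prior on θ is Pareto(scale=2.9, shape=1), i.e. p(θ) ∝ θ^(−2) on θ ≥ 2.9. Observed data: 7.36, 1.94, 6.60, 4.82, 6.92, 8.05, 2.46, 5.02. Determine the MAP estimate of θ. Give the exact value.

The Uniform(0, θ) likelihood is θ^(−n) for θ ≥ max(xᵢ), zero otherwise. Here max(xᵢ) = 8.05.
Posterior ∝ θ^(−2) · θ^(−8) = θ^(−10) on θ ≥ max(2.9, 8.05) = 8.05.
This density is strictly decreasing in θ, so the posterior mode lies at the lower boundary of the support.

θ̂_MAP = 8.05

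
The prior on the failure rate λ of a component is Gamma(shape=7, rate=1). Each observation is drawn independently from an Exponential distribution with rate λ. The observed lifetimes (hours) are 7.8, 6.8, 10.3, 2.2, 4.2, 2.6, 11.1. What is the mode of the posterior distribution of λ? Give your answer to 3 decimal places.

λ̂_MAP = 0.283

The Exponential(rate=λ) likelihood is ∝ λ^n e^(−λΣtᵢ). Here n = 7 and Σtᵢ = 7.8 + 6.8 + 10.3 + 2.2 + 4.2 + 2.6 + 11.1 = 45.
Posterior ∝ λ^6e^(−1λ) · λ^7e^(−45λ) = λ^13e^(−46λ), i.e. Gamma(14, 46).
Mode = (a−1)/b = 13/46 ≈ 0.283.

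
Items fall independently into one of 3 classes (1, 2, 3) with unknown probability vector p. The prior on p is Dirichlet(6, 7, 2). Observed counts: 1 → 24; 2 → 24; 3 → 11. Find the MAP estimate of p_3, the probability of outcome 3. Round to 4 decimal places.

The posterior is Dirichlet(αᵢ + nᵢ) = Dirichlet(30, 31, 13).
For a Dirichlet(a₁,…,a_K) with all aᵢ > 1, the mode has j-th component (aⱼ − 1)/(Σaᵢ − K).
Here Σaᵢ = 74 and K = 3, so p_3 = (13 − 1)/(74 − 3) = 12/71 ≈ 0.1690.

MAP estimate: 0.1690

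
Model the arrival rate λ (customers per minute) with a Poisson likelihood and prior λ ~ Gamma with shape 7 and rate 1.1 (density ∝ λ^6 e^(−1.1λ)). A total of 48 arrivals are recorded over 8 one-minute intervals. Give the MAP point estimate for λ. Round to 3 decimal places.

Σxᵢ = 48, n = 8.
Posterior ∝ λ^6e^(−1.1λ) · λ^48e^(−8λ) = λ^54e^(−9.1λ), i.e. Gamma(shape=55, rate=9.1).
The mode of a Gamma(a, b) with a ≥ 1 (shape–rate) is (a−1)/b = 54/9.1 ≈ 5.934.

λ̂_MAP = 5.934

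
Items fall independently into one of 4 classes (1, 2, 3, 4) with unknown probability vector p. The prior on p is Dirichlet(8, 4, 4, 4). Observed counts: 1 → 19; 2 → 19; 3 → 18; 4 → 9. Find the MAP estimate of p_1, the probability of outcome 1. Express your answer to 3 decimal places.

MAP estimate: 0.321

The posterior is Dirichlet(αᵢ + nᵢ) = Dirichlet(27, 23, 22, 13).
For a Dirichlet(a₁,…,a_K) with all aᵢ > 1, the mode has j-th component (aⱼ − 1)/(Σaᵢ − K).
Here Σaᵢ = 85 and K = 4, so p_1 = (27 − 1)/(85 − 4) = 26/81 ≈ 0.321.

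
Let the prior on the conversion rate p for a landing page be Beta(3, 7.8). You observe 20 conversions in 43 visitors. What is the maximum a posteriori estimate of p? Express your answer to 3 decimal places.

Prior: Beta(3, 7.8).
Data: 20 successes in 43 trials. The binomial likelihood contributes p^20(1−p)^23, so the posterior is Beta(3+20, 7.8+23) = Beta(23, 30.8).
For Beta(a, b) with a, b > 1 the mode is (a−1)/(a+b−2) = 22/51.8 ≈ 0.425.

p̂_MAP = 0.425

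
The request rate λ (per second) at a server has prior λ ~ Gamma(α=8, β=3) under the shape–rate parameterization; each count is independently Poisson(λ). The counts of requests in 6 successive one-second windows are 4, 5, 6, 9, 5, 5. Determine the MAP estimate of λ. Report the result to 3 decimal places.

Σxᵢ = 4+5+6+9+5+5 = 34, with n = 6.
Posterior ∝ λ^7e^(−3λ) · λ^34e^(−6λ) = λ^41e^(−9λ), i.e. Gamma(shape=42, rate=9).
The mode of a Gamma(a, b) with a ≥ 1 (shape–rate) is (a−1)/b = 41/9 ≈ 4.556.

λ̂_MAP = 4.556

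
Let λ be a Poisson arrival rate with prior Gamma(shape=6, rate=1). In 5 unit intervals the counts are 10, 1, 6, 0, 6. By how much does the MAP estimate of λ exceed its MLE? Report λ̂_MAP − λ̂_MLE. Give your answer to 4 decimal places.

MAP − MLE = 0.0667

Σxᵢ = 23. Posterior is Gamma(29, 6); MAP = (29−1)/6 = 28/6 ≈ 4.66667.
MLE = x̄ = 23/5 ≈ 4.60000.
Difference = 28/6 − 23/5 = 1/15 ≈ 0.0667.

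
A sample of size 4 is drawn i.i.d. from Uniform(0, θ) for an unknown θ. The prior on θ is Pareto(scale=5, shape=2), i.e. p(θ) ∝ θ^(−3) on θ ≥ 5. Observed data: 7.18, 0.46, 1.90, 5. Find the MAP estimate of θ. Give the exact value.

The Uniform(0, θ) likelihood is θ^(−n) for θ ≥ max(xᵢ), zero otherwise. Here max(xᵢ) = 7.18.
Posterior ∝ θ^(−3) · θ^(−4) = θ^(−7) on θ ≥ max(5, 7.18) = 7.18.
This density is strictly decreasing in θ, so the posterior mode lies at the lower boundary of the support.

θ̂_MAP = 7.18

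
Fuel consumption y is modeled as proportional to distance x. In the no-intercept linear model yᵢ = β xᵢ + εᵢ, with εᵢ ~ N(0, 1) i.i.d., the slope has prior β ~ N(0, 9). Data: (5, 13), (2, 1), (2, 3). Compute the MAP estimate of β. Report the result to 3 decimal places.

log p(β | y) = −Σ(yᵢ − βxᵢ)²/(2·1) − β²/(2·9) + const.
Setting the derivative to zero: Σxᵢ(yᵢ − βxᵢ)/1 − β/9 = 0, so β = Σxᵢyᵢ / (Σxᵢ² + σ²/τ²).
Σxᵢyᵢ = 5·13 + 2·1 + 2·3 = 73; Σxᵢ² = 33; σ²/τ² = 1/9.
β̂_MAP = 73 / (33 + 1/9) = 73/(298/9) = 657/298 ≈ 2.205.

β̂_MAP = 2.205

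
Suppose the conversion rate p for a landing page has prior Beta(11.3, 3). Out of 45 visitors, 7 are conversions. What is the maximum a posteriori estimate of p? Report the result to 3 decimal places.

Prior: Beta(11.3, 3).
Data: 7 successes in 45 trials. The binomial likelihood contributes p^7(1−p)^38, so the posterior is Beta(11.3+7, 3+38) = Beta(18.3, 41).
For Beta(a, b) with a, b > 1 the mode is (a−1)/(a+b−2) = 17.3/57.3 ≈ 0.302.

p̂_MAP = 0.302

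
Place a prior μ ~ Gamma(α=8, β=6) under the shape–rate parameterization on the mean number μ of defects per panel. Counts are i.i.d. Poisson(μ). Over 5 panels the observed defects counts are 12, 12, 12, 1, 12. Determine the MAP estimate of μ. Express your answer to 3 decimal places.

μ̂_MAP = 5.091

Σxᵢ = 12+12+12+1+12 = 49, with n = 5.
Posterior ∝ μ^7e^(−6μ) · μ^49e^(−5μ) = μ^56e^(−11μ), i.e. Gamma(shape=57, rate=11).
The mode of a Gamma(a, b) with a ≥ 1 (shape–rate) is (a−1)/b = 56/11 ≈ 5.091.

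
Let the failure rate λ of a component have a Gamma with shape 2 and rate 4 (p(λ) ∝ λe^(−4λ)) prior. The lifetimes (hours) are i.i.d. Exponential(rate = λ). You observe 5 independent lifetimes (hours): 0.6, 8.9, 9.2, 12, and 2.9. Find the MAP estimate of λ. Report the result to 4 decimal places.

The Exponential(rate=λ) likelihood is ∝ λ^n e^(−λΣtᵢ). Here n = 5 and Σtᵢ = 0.6 + 8.9 + 9.2 + 12 + 2.9 = 33.6.
Posterior ∝ λe^(−4λ) · λ^5e^(−33.6λ) = λ^6e^(−37.6λ), i.e. Gamma(7, 37.6).
Mode = (a−1)/b = 6/37.6 ≈ 0.1596.

λ̂_MAP = 0.1596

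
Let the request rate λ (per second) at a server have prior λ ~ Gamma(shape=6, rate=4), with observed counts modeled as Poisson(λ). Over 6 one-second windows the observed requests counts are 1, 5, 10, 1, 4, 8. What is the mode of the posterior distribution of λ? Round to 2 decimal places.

Σxᵢ = 1+5+10+1+4+8 = 29, with n = 6.
Posterior ∝ λ^5e^(−4λ) · λ^29e^(−6λ) = λ^34e^(−10λ), i.e. Gamma(shape=35, rate=10).
The mode of a Gamma(a, b) with a ≥ 1 (shape–rate) is (a−1)/b = 34/10 ≈ 3.40.

λ̂_MAP = 3.40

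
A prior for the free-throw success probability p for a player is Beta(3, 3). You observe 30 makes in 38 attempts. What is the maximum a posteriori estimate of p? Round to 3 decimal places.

Prior: Beta(3, 3).
Data: 30 successes in 38 trials. The binomial likelihood contributes p^30(1−p)^8, so the posterior is Beta(3+30, 3+8) = Beta(33, 11).
For Beta(a, b) with a, b > 1 the mode is (a−1)/(a+b−2) = 32/42 ≈ 0.762.

p̂_MAP = 0.762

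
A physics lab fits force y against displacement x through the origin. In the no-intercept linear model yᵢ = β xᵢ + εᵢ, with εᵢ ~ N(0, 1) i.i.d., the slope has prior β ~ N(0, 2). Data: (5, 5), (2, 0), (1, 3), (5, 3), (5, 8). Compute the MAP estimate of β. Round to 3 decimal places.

β̂_MAP = 1.031

log p(β | y) = −Σ(yᵢ − βxᵢ)²/(2·1) − β²/(2·2) + const.
Setting the derivative to zero: Σxᵢ(yᵢ − βxᵢ)/1 − β/2 = 0, so β = Σxᵢyᵢ / (Σxᵢ² + σ²/τ²).
Σxᵢyᵢ = 5·5 + 2·0 + 1·3 + 5·3 + 5·8 = 83; Σxᵢ² = 80; σ²/τ² = 0.5.
β̂_MAP = 83 / (80 + 0.5) = 83/80.5 ≈ 1.031.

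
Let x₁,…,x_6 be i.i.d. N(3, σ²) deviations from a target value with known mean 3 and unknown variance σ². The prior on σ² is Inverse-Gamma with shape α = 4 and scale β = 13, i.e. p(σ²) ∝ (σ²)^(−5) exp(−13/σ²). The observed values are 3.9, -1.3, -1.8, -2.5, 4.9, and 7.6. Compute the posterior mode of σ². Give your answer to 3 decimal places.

Sum of squared deviations about the known mean: SS = (3.9−3)² + (-1.3−3)² + (-1.8−3)² + (-2.5−3)² + (4.9−3)² + (7.6−3)² = 97.36.
The Normal likelihood contributes (σ²)^(−n/2) exp(−SS/(2σ²)), so the posterior is Inverse-Gamma(α + n/2, β + SS/2) = Inverse-Gamma(7, 61.68).
The mode of Inverse-Gamma(a, b) is b/(a+1) = 61.68/8 ≈ 7.710.

σ̂²_MAP = 7.710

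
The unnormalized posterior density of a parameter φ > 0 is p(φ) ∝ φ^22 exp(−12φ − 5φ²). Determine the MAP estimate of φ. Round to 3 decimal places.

ℓ'(φ) = 22/φ − 12 − 10φ. Setting this to zero and multiplying by φ: 10φ² + 12φ − 22 = 0.
φ = (−12 + √(12² + 4·10·22)) / (2·10) = (−12 + √1024) / 20 = (−12 + 32)/20 = 1.
ℓ''(φ) = −22/φ² − 10 < 0, confirming a maximum.

φ̂_MAP = 1.000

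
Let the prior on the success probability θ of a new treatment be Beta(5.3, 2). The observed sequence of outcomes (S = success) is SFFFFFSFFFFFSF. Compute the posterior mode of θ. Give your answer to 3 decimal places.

Prior: Beta(5.3, 2).
Data: 3 successes in 14 trials (from the sequence). The binomial likelihood contributes θ^3(1−θ)^11, so the posterior is Beta(5.3+3, 2+11) = Beta(8.3, 13).
For Beta(a, b) with a, b > 1 the mode is (a−1)/(a+b−2) = 7.3/19.3 ≈ 0.378.

θ̂_MAP = 0.378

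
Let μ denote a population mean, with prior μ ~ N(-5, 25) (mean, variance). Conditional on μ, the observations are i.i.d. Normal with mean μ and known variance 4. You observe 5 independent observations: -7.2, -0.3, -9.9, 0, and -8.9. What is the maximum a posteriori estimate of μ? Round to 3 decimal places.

n = 5; x̄ = ((-7.2) + (-0.3) + (-9.9) + 0 + (-8.9))/5 = -26.3/5 = -5.26.
For a Normal prior and Normal likelihood with known variance, the posterior is Normal; its mode equals its mean, the precision-weighted average.
Prior precision 1/σ₀² = 1/25 = 0.04; data precision n/σ² = 5/4 = 1.25.
μ̂ = (0.04·(-5) + 1.25·(-5.26)) / (0.04 + 1.25) = (-6.775)/1.29 = -1355/258 ≈ -5.252.

μ̂_MAP = -5.252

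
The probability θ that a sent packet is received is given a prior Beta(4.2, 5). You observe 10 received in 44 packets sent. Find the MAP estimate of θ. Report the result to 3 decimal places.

θ̂_MAP = 0.258

Prior: Beta(4.2, 5).
Data: 10 successes in 44 trials. The binomial likelihood contributes θ^10(1−θ)^34, so the posterior is Beta(4.2+10, 5+34) = Beta(14.2, 39).
For Beta(a, b) with a, b > 1 the mode is (a−1)/(a+b−2) = 13.2/51.2 ≈ 0.258.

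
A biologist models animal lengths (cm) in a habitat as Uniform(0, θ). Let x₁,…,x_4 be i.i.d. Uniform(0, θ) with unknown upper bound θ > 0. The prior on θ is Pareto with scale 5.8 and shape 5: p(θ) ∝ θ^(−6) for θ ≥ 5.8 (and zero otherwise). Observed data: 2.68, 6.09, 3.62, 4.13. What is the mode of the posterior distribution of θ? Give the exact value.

θ̂_MAP = 6.09

The Uniform(0, θ) likelihood is θ^(−n) for θ ≥ max(xᵢ), zero otherwise. Here max(xᵢ) = 6.09.
Posterior ∝ θ^(−6) · θ^(−4) = θ^(−10) on θ ≥ max(5.8, 6.09) = 6.09.
This density is strictly decreasing in θ, so the posterior mode lies at the lower boundary of the support.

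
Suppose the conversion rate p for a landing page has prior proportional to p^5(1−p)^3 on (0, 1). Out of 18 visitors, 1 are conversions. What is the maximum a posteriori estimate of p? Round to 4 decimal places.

The prior density ∝ p^5(1−p)^3 is the kernel of Beta(6, 4).
Data: 1 success in 18 trials. The binomial likelihood contributes p(1−p)^17, so the posterior is Beta(6+1, 4+17) = Beta(7, 21).
For Beta(a, b) with a, b > 1 the mode is (a−1)/(a+b−2) = 6/26 ≈ 0.2308.

p̂_MAP = 0.2308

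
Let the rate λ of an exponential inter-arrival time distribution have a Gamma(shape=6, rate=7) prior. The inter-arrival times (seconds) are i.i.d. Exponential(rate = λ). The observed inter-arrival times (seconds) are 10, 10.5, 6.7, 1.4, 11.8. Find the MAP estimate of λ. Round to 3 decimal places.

The Exponential(rate=λ) likelihood is ∝ λ^n e^(−λΣtᵢ). Here n = 5 and Σtᵢ = 10 + 10.5 + 6.7 + 1.4 + 11.8 = 40.4.
Posterior ∝ λ^5e^(−7λ) · λ^5e^(−40.4λ) = λ^10e^(−47.4λ), i.e. Gamma(11, 47.4).
Mode = (a−1)/b = 10/47.4 ≈ 0.211.

λ̂_MAP = 0.211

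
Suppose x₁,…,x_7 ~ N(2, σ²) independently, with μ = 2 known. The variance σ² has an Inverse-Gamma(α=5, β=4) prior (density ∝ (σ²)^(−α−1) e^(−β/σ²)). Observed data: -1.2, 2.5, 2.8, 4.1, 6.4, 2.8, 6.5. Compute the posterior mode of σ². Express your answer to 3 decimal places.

σ̂²_MAP = 3.357

Sum of squared deviations about the known mean: SS = (-1.2−2)² + (2.5−2)² + (2.8−2)² + (4.1−2)² + (6.4−2)² + (2.8−2)² + (6.5−2)² = 55.79.
The Normal likelihood contributes (σ²)^(−n/2) exp(−SS/(2σ²)), so the posterior is Inverse-Gamma(α + n/2, β + SS/2) = Inverse-Gamma(8.5, 31.895).
The mode of Inverse-Gamma(a, b) is b/(a+1) = 31.895/9.5 ≈ 3.357.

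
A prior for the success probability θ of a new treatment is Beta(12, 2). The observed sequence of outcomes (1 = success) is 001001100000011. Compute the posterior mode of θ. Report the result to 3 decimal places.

θ̂_MAP = 0.593

Prior: Beta(12, 2).
Data: 5 successes in 15 trials (from the sequence). The binomial likelihood contributes θ^5(1−θ)^10, so the posterior is Beta(12+5, 2+10) = Beta(17, 12).
For Beta(a, b) with a, b > 1 the mode is (a−1)/(a+b−2) = 16/27 ≈ 0.593.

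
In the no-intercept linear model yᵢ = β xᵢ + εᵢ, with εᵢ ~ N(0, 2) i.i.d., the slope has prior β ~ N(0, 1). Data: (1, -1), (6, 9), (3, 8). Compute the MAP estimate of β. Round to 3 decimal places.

β̂_MAP = 1.604

log p(β | y) = −Σ(yᵢ − βxᵢ)²/(2·2) − β²/(2·1) + const.
Setting the derivative to zero: Σxᵢ(yᵢ − βxᵢ)/2 − β/1 = 0, so β = Σxᵢyᵢ / (Σxᵢ² + σ²/τ²).
Σxᵢyᵢ = 1·(-1) + 6·9 + 3·8 = 77; Σxᵢ² = 46; σ²/τ² = 2.
β̂_MAP = 77 / (46 + 2) = 77/48 ≈ 1.604.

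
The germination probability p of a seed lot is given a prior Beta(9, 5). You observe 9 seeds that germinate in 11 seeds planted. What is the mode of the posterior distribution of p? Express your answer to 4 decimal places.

Prior: Beta(9, 5).
Data: 9 successes in 11 trials. The binomial likelihood contributes p^9(1−p)^2, so the posterior is Beta(9+9, 5+2) = Beta(18, 7).
For Beta(a, b) with a, b > 1 the mode is (a−1)/(a+b−2) = 17/23 ≈ 0.7391.

p̂_MAP = 0.7391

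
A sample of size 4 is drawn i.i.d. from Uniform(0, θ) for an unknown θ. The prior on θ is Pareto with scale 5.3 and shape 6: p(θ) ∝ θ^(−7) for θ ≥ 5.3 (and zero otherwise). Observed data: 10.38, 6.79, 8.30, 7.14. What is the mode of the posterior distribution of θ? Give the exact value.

θ̂_MAP = 10.38

The Uniform(0, θ) likelihood is θ^(−n) for θ ≥ max(xᵢ), zero otherwise. Here max(xᵢ) = 10.38.
Posterior ∝ θ^(−7) · θ^(−4) = θ^(−11) on θ ≥ max(5.3, 10.38) = 10.38.
This density is strictly decreasing in θ, so the posterior mode lies at the lower boundary of the support.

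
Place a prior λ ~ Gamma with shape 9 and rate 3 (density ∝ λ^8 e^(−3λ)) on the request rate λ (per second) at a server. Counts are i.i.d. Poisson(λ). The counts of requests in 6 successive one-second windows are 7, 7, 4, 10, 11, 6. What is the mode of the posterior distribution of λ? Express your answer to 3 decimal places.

λ̂_MAP = 5.889

Σxᵢ = 7+7+4+10+11+6 = 45, with n = 6.
Posterior ∝ λ^8e^(−3λ) · λ^45e^(−6λ) = λ^53e^(−9λ), i.e. Gamma(shape=54, rate=9).
The mode of a Gamma(a, b) with a ≥ 1 (shape–rate) is (a−1)/b = 53/9 ≈ 5.889.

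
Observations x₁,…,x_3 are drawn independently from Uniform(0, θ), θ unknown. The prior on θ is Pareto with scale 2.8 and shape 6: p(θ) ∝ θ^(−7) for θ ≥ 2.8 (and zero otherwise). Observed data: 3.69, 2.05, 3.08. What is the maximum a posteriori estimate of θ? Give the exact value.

θ̂_MAP = 3.69

The Uniform(0, θ) likelihood is θ^(−n) for θ ≥ max(xᵢ), zero otherwise. Here max(xᵢ) = 3.69.
Posterior ∝ θ^(−7) · θ^(−3) = θ^(−10) on θ ≥ max(2.8, 3.69) = 3.69.
This density is strictly decreasing in θ, so the posterior mode lies at the lower boundary of the support.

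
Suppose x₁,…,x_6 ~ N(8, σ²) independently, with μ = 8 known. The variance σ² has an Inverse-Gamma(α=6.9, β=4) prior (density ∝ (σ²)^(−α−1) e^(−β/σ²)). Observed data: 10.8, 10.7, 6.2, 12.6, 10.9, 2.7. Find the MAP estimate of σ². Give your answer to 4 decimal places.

Sum of squared deviations about the known mean: SS = (10.8−8)² + (10.7−8)² + (6.2−8)² + (12.6−8)² + (10.9−8)² + (2.7−8)² = 76.03.
The Normal likelihood contributes (σ²)^(−n/2) exp(−SS/(2σ²)), so the posterior is Inverse-Gamma(α + n/2, β + SS/2) = Inverse-Gamma(9.9, 42.015).
The mode of Inverse-Gamma(a, b) is b/(a+1) = 42.015/10.9 ≈ 3.8546.

σ̂²_MAP = 3.8546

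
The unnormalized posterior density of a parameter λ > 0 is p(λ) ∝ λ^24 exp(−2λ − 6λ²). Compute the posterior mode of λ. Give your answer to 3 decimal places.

λ̂_MAP = 1.333

ℓ'(λ) = 24/λ − 2 − 12λ. Setting this to zero and multiplying by λ: 12λ² + 2λ − 24 = 0.
λ = (−2 + √(2² + 4·12·24)) / (2·12) = (−2 + √1156) / 24 = (−2 + 34)/24 = 4/3.
ℓ''(λ) = −24/λ² − 12 < 0, confirming a maximum.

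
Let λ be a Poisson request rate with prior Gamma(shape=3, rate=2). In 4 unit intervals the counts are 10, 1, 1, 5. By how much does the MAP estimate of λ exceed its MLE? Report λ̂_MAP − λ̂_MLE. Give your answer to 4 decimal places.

Σxᵢ = 17. Posterior is Gamma(20, 6); MAP = (20−1)/6 = 19/6 ≈ 3.16667.
MLE = x̄ = 17/4 ≈ 4.25000.
Difference = 19/6 − 17/4 = -13/12 ≈ -1.0833.

MAP − MLE = -1.0833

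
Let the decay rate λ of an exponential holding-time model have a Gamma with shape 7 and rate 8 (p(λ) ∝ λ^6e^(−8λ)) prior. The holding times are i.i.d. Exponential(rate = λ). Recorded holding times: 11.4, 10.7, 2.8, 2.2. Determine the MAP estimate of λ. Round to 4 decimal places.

The Exponential(rate=λ) likelihood is ∝ λ^n e^(−λΣtᵢ). Here n = 4 and Σtᵢ = 11.4 + 10.7 + 2.8 + 2.2 = 27.1.
Posterior ∝ λ^6e^(−8λ) · λ^4e^(−27.1λ) = λ^10e^(−35.1λ), i.e. Gamma(11, 35.1).
Mode = (a−1)/b = 10/35.1 ≈ 0.2849.

λ̂_MAP = 0.2849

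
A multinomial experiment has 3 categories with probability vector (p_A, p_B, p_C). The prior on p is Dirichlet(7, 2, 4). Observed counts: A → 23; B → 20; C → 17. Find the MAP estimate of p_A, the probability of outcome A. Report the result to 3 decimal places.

MAP estimate of p_A = 0.414

The posterior is Dirichlet(αᵢ + nᵢ) = Dirichlet(30, 22, 21).
For a Dirichlet(a₁,…,a_K) with all aᵢ > 1, the mode has j-th component (aⱼ − 1)/(Σaᵢ − K).
Here Σaᵢ = 73 and K = 3, so p_A = (30 − 1)/(73 − 3) = 29/70 ≈ 0.414.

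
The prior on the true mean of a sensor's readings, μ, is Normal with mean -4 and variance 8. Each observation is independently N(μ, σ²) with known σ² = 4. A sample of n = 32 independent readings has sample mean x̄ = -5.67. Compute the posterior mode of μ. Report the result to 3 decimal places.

μ̂_MAP = -5.644

n = 32, x̄ = -5.67.
For a Normal prior and Normal likelihood with known variance, the posterior is Normal; its mode equals its mean, the precision-weighted average.
Prior precision 1/σ₀² = 1/8 = 0.125; data precision n/σ² = 32/4 = 8.
μ̂ = (0.125·(-4) + 8·(-5.67)) / (0.125 + 8) = (-45.86)/8.125 = -9172/1625 ≈ -5.644.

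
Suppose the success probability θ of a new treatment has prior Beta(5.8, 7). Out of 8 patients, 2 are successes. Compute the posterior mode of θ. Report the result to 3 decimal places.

Prior: Beta(5.8, 7).
Data: 2 successes in 8 trials. The binomial likelihood contributes θ^2(1−θ)^6, so the posterior is Beta(5.8+2, 7+6) = Beta(7.8, 13).
For Beta(a, b) with a, b > 1 the mode is (a−1)/(a+b−2) = 6.8/18.8 ≈ 0.362.

θ̂_MAP = 0.362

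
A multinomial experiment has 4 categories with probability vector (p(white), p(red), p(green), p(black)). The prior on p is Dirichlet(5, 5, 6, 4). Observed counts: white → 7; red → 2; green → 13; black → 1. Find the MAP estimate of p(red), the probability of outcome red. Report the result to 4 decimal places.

The posterior is Dirichlet(αᵢ + nᵢ) = Dirichlet(12, 7, 19, 5).
For a Dirichlet(a₁,…,a_K) with all aᵢ > 1, the mode has j-th component (aⱼ − 1)/(Σaᵢ − K).
Here Σaᵢ = 43 and K = 4, so p(red) = (7 − 1)/(43 − 4) = 6/39 ≈ 0.1538.

MAP estimate of p(red) = 0.1538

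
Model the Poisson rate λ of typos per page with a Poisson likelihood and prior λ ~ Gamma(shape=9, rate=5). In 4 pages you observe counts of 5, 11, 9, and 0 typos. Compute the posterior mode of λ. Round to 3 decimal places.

Σxᵢ = 5+11+9+0 = 25, with n = 4.
Posterior ∝ λ^8e^(−5λ) · λ^25e^(−4λ) = λ^33e^(−9λ), i.e. Gamma(shape=34, rate=9).
The mode of a Gamma(a, b) with a ≥ 1 (shape–rate) is (a−1)/b = 33/9 ≈ 3.667.

λ̂_MAP = 3.667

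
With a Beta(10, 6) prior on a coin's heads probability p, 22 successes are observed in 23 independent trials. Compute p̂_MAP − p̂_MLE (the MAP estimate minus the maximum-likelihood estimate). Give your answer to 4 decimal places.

Posterior is Beta(32, 7); MAP = (32−1)/(39−2) = 31/37 ≈ 0.83784.
MLE ignores the prior: p̂_MLE = k/n = 22/23 ≈ 0.95652.
Difference = 31/37 − 22/23 = -101/851 ≈ -0.1187.

MAP − MLE = -0.1187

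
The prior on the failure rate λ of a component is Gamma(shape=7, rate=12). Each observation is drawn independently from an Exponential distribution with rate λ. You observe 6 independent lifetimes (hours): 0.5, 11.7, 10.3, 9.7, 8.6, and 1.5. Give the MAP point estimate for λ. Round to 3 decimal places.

The Exponential(rate=λ) likelihood is ∝ λ^n e^(−λΣtᵢ). Here n = 6 and Σtᵢ = 0.5 + 11.7 + 10.3 + 9.7 + 8.6 + 1.5 = 42.3.
Posterior ∝ λ^6e^(−12λ) · λ^6e^(−42.3λ) = λ^12e^(−54.3λ), i.e. Gamma(13, 54.3).
Mode = (a−1)/b = 12/54.3 ≈ 0.221.

λ̂_MAP = 0.221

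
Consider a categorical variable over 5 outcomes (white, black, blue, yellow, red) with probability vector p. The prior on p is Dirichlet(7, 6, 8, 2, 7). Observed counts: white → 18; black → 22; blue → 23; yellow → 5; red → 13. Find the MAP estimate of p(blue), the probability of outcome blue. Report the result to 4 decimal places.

The posterior is Dirichlet(αᵢ + nᵢ) = Dirichlet(25, 28, 31, 7, 20).
For a Dirichlet(a₁,…,a_K) with all aᵢ > 1, the mode has j-th component (aⱼ − 1)/(Σaᵢ − K).
Here Σaᵢ = 111 and K = 5, so p(blue) = (31 − 1)/(111 − 5) = 30/106 ≈ 0.2830.

MAP estimate of p(blue) = 0.2830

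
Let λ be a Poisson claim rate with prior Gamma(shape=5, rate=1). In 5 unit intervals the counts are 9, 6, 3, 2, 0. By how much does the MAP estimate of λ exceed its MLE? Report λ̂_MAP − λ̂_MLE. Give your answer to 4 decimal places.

MAP − MLE = 0.0000

Σxᵢ = 20. Posterior is Gamma(25, 6); MAP = (25−1)/6 = 24/6 ≈ 4.00000.
MLE = x̄ = 20/5 ≈ 4.00000.
Difference = 24/6 − 20/5 = 0 ≈ 0.0000.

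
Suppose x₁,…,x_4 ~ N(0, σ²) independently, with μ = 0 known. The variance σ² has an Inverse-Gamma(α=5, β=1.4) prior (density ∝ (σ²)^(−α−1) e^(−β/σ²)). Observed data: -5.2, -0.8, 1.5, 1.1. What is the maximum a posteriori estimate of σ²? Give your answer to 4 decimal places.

σ̂²_MAP = 2.1213

Sum of squared deviations about the known mean: SS = (-5.2−0)² + (-0.8−0)² + (1.5−0)² + (1.1−0)² = 31.14.
The Normal likelihood contributes (σ²)^(−n/2) exp(−SS/(2σ²)), so the posterior is Inverse-Gamma(α + n/2, β + SS/2) = Inverse-Gamma(7, 16.97).
The mode of Inverse-Gamma(a, b) is b/(a+1) = 16.97/8 ≈ 2.1213.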